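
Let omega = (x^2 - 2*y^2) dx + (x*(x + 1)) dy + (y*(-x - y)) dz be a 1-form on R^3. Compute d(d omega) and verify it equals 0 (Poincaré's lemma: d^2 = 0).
d(d omega) = 0

Step 1: d omega = sum_{i<j} (∂f_j/∂x_i - ∂f_i/∂x_j) dx_i ∧ dx_j:
  coeff of dx ∧ dy: 2*x + 4*y + 1
  coeff of dx ∧ dz: -y
  coeff of dy ∧ dz: -x - 2*y
Step 2: Apply d again to each 2-form coefficient. The only possible 3-form in R^3 is dx ∧ dy ∧ dz, with coefficient
  ∂(coeff of dy∧dz)/∂x - ∂(coeff of dx∧dz)/∂y + ∂(coeff of dx∧dy)/∂z
  = ∂/∂x (-x - 2*y) - ∂/∂y (-y) + ∂/∂z (2*x + 4*y + 1).
Each of these terms simplifies to sums of mixed partials that cancel in pairs. The result is 0 (by equality of mixed partials for smooth functions — Schwarz / Clairaut).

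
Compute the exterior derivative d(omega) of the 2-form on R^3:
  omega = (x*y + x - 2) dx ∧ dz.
d(omega) = (-x) dx ∧ dy ∧ dz

For a 2-form omega = sum_{i<j} g_{ij} dx_i ∧ dx_j, the exterior derivative is
  d(omega) = sum_{i<j} d(g_{ij}) ∧ dx_i ∧ dx_j = sum_{i<j, k} (∂g_{ij}/∂x_k) dx_k ∧ dx_i ∧ dx_j.
Expand each term, using dx_k ∧ dx_i ∧ dx_j = sgn(permutation) dx_{(a)} ∧ dx_{(b)} ∧ dx_{(c)} with (a < b < c) sorted:
  d(x*y + x - 2) includes (∂/∂y)(x*y + x - 2) dy = (x) dy, which multiplied by dx ∧ dz gives (-x) dx ∧ dy ∧ dz
Collecting like 3-forms: d(omega) = (-x) dx ∧ dy ∧ dz.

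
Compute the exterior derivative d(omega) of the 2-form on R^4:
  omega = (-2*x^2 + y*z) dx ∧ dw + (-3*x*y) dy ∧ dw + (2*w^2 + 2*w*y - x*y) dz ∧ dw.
d(omega) = (-3*y - z) dx ∧ dy ∧ dw + (-2*y) dx ∧ dz ∧ dw + (2*w - x) dy ∧ dz ∧ dw

For a 2-form omega = sum_{i<j} g_{ij} dx_i ∧ dx_j, the exterior derivative is
  d(omega) = sum_{i<j} d(g_{ij}) ∧ dx_i ∧ dx_j = sum_{i<j, k} (∂g_{ij}/∂x_k) dx_k ∧ dx_i ∧ dx_j.
Expand each term, using dx_k ∧ dx_i ∧ dx_j = sgn(permutation) dx_{(a)} ∧ dx_{(b)} ∧ dx_{(c)} with (a < b < c) sorted:
  d(-2*x^2 + y*z) includes (∂/∂y)(-2*x^2 + y*z) dy = (z) dy, which multiplied by dx ∧ dw gives (-z) dx ∧ dy ∧ dw
  d(-2*x^2 + y*z) includes (∂/∂z)(-2*x^2 + y*z) dz = (y) dz, which multiplied by dx ∧ dw gives (-y) dx ∧ dz ∧ dw
  d(-3*x*y) includes (∂/∂x)(-3*x*y) dx = (-3*y) dx, which multiplied by dy ∧ dw gives (-3*y) dx ∧ dy ∧ dw
  d(2*w^2 + 2*w*y - x*y) includes (∂/∂x)(2*w^2 + 2*w*y - x*y) dx = (-y) dx, which multiplied by dz ∧ dw gives (-y) dx ∧ dz ∧ dw
  d(2*w^2 + 2*w*y - x*y) includes (∂/∂y)(2*w^2 + 2*w*y - x*y) dy = (2*w - x) dy, which multiplied by dz ∧ dw gives (2*w - x) dy ∧ dz ∧ dw
Collecting like 3-forms: d(omega) = (-3*y - z) dx ∧ dy ∧ dw + (-2*y) dx ∧ dz ∧ dw + (2*w - x) dy ∧ dz ∧ dw.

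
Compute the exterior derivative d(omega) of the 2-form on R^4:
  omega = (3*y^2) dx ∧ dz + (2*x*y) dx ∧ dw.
d(omega) = (-6*y) dx ∧ dy ∧ dz + (-2*x) dx ∧ dy ∧ dw

For a 2-form omega = sum_{i<j} g_{ij} dx_i ∧ dx_j, the exterior derivative is
  d(omega) = sum_{i<j} d(g_{ij}) ∧ dx_i ∧ dx_j = sum_{i<j, k} (∂g_{ij}/∂x_k) dx_k ∧ dx_i ∧ dx_j.
Expand each term, using dx_k ∧ dx_i ∧ dx_j = sgn(permutation) dx_{(a)} ∧ dx_{(b)} ∧ dx_{(c)} with (a < b < c) sorted:
  d(3*y^2) includes (∂/∂y)(3*y^2) dy = (6*y) dy, which multiplied by dx ∧ dz gives (-6*y) dx ∧ dy ∧ dz
  d(2*x*y) includes (∂/∂y)(2*x*y) dy = (2*x) dy, which multiplied by dx ∧ dw gives (-2*x) dx ∧ dy ∧ dw
Collecting like 3-forms: d(omega) = (-6*y) dx ∧ dy ∧ dz + (-2*x) dx ∧ dy ∧ dw.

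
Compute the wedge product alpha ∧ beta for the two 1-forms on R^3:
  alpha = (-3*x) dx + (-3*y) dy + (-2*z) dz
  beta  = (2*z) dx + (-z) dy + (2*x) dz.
alpha ∧ beta = (3*z*(x + 2*y)) dx ∧ dy + (-6*x^2 + 4*z^2) dx ∧ dz + (-6*x*y - 2*z^2) dy ∧ dz

Distribute the wedge, using dx_i ∧ dx_j = -dx_j ∧ dx_i and dx_i ∧ dx_i = 0. For each pair (i, j) with i < j, the coefficient of dx_i ∧ dx_j in alpha ∧ beta is (alpha_i * beta_j - alpha_j * beta_i). Collecting: alpha ∧ beta = (3*z*(x + 2*y)) dx ∧ dy + (-6*x^2 + 4*z^2) dx ∧ dz + (-6*x*y - 2*z^2) dy ∧ dz.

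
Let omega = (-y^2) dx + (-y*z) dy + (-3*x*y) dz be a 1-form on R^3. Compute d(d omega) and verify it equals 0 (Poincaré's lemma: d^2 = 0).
d(d omega) = 0

Step 1: d omega = sum_{i<j} (∂f_j/∂x_i - ∂f_i/∂x_j) dx_i ∧ dx_j:
  coeff of dx ∧ dy: 2*y
  coeff of dx ∧ dz: -3*y
  coeff of dy ∧ dz: -3*x + y
Step 2: Apply d again to each 2-form coefficient. The only possible 3-form in R^3 is dx ∧ dy ∧ dz, with coefficient
  ∂(coeff of dy∧dz)/∂x - ∂(coeff of dx∧dz)/∂y + ∂(coeff of dx∧dy)/∂z
  = ∂/∂x (-3*x + y) - ∂/∂y (-3*y) + ∂/∂z (2*y).
Each of these terms simplifies to sums of mixed partials that cancel in pairs. The result is 0 (by equality of mixed partials for smooth functions — Schwarz / Clairaut).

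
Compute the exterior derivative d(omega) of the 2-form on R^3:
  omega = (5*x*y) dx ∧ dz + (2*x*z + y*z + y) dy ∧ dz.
d(omega) = (-5*x + 2*z) dx ∧ dy ∧ dz

For a 2-form omega = sum_{i<j} g_{ij} dx_i ∧ dx_j, the exterior derivative is
  d(omega) = sum_{i<j} d(g_{ij}) ∧ dx_i ∧ dx_j = sum_{i<j, k} (∂g_{ij}/∂x_k) dx_k ∧ dx_i ∧ dx_j.
Expand each term, using dx_k ∧ dx_i ∧ dx_j = sgn(permutation) dx_{(a)} ∧ dx_{(b)} ∧ dx_{(c)} with (a < b < c) sorted:
  d(5*x*y) includes (∂/∂y)(5*x*y) dy = (5*x) dy, which multiplied by dx ∧ dz gives (-5*x) dx ∧ dy ∧ dz
  d(2*x*z + y*z + y) includes (∂/∂x)(2*x*z + y*z + y) dx = (2*z) dx, which multiplied by dy ∧ dz gives (2*z) dx ∧ dy ∧ dz
Collecting like 3-forms: d(omega) = (-5*x + 2*z) dx ∧ dy ∧ dz.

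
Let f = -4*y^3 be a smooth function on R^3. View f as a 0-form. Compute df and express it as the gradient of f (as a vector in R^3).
df = (0) dx + (-12*y^2) dy + (0) dz; grad f = (0, -12*y^2, 0)

For a 0-form f, d f = (∂f/∂x) dx + (∂f/∂y) dy + (∂f/∂z) dz. The components of the vector representation are exactly the entries of grad f in Cartesian coordinates:
  ∂f/∂x = 0
  ∂f/∂y = -12*y^2
  ∂f/∂z = 0.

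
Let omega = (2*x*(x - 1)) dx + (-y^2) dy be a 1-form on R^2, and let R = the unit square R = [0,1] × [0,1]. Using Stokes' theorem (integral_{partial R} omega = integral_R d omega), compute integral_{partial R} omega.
integral_(partial R) omega = 0

Stokes: integral_partial_R omega = integral_R d omega with d omega = (∂Q/∂x - ∂P/∂y) dx ∧ dy.
  ∂Q/∂x = 0
  ∂P/∂y = 0
  integrand = ∂Q/∂x - ∂P/∂y = 0.
Integrating over R: integral_0^1 integral_0^1 (0) dx dy = 0.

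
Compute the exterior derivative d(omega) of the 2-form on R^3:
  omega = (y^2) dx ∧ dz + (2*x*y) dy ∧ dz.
d(omega) = 0

For a 2-form omega = sum_{i<j} g_{ij} dx_i ∧ dx_j, the exterior derivative is
  d(omega) = sum_{i<j} d(g_{ij}) ∧ dx_i ∧ dx_j = sum_{i<j, k} (∂g_{ij}/∂x_k) dx_k ∧ dx_i ∧ dx_j.
Expand each term, using dx_k ∧ dx_i ∧ dx_j = sgn(permutation) dx_{(a)} ∧ dx_{(b)} ∧ dx_{(c)} with (a < b < c) sorted:
  d(y^2) includes (∂/∂y)(y^2) dy = (2*y) dy, which multiplied by dx ∧ dz gives (-2*y) dx ∧ dy ∧ dz
  d(2*x*y) includes (∂/∂x)(2*x*y) dx = (2*y) dx, which multiplied by dy ∧ dz gives (2*y) dx ∧ dy ∧ dz
Collecting like 3-forms: d(omega) = 0.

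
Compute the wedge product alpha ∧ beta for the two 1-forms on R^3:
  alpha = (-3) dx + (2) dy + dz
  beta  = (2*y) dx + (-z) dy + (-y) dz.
alpha ∧ beta = (-4*y + 3*z) dx ∧ dy + (y) dx ∧ dz + (-2*y + z) dy ∧ dz

Distribute the wedge, using dx_i ∧ dx_j = -dx_j ∧ dx_i and dx_i ∧ dx_i = 0. For each pair (i, j) with i < j, the coefficient of dx_i ∧ dx_j in alpha ∧ beta is (alpha_i * beta_j - alpha_j * beta_i). Collecting: alpha ∧ beta = (-4*y + 3*z) dx ∧ dy + (y) dx ∧ dz + (-2*y + z) dy ∧ dz.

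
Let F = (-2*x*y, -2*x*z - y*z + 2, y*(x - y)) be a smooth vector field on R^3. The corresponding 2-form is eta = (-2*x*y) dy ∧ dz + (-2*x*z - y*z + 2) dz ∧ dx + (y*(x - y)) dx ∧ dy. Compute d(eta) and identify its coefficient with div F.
d(eta) = (-2*y - z) dx ∧ dy ∧ dz; div F = -2*y - z

For a 2-form in R^3 of the form above, applying d gives a 3-form with coefficient ∂P/∂x + ∂Q/∂y + ∂R/∂z:
  ∂P/∂x = -2*y
  ∂Q/∂y = -z
  ∂R/∂z = 0
Sum = -2*y - z, which is exactly div F.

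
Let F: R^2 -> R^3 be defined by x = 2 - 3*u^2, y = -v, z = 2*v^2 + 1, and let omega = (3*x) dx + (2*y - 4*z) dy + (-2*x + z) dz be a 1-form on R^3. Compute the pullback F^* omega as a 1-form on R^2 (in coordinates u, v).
F^* omega = (54*u^3 - 36*u) du + (24*u^2*v + 8*v^3 + 8*v^2 - 10*v + 4) dv

Using F^*(f dg) = (f ∘ F) d(g ∘ F), substitute each coordinate x_i by F_i(u, v) in f_i, and replace dx_i by d F_i = (∂F_i/∂u) du + (∂F_i/∂v) dv.
  For the x component: f_1(F) = 6 - 9*u^2; d F_1 = (-6*u) du + (0) dv
  For the y component: f_2(F) = -8*v^2 - 2*v - 4; d F_2 = (0) du + (-1) dv
  For the z component: f_3(F) = 6*u^2 + 2*v^2 - 3; d F_3 = (0) du + (4*v) dv
Combining and collecting du, dv coefficients:
  coeff of du: 54*u^3 - 36*u
  coeff of dv: 24*u^2*v + 8*v^3 + 8*v^2 - 10*v + 4
F^* omega = (54*u^3 - 36*u) du + (24*u^2*v + 8*v^3 + 8*v^2 - 10*v + 4) dv.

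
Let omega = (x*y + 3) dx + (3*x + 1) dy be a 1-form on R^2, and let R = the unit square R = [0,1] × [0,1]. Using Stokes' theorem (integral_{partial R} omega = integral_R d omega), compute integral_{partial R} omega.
integral_(partial R) omega = 5/2

Stokes: integral_partial_R omega = integral_R d omega with d omega = (∂Q/∂x - ∂P/∂y) dx ∧ dy.
  ∂Q/∂x = 3
  ∂P/∂y = x
  integrand = ∂Q/∂x - ∂P/∂y = 3 - x.
Integrating over R: integral_0^1 integral_0^1 (3 - x) dx dy = 5/2.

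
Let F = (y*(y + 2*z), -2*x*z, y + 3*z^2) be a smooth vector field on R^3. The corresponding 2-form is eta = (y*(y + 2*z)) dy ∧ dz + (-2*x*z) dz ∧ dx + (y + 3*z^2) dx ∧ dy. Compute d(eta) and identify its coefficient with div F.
d(eta) = (6*z) dx ∧ dy ∧ dz; div F = 6*z

For a 2-form in R^3 of the form above, applying d gives a 3-form with coefficient ∂P/∂x + ∂Q/∂y + ∂R/∂z:
  ∂P/∂x = 0
  ∂Q/∂y = 0
  ∂R/∂z = 6*z
Sum = 6*z, which is exactly div F.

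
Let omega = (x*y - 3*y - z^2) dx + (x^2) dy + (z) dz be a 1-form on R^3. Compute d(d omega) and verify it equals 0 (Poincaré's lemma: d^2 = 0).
d(d omega) = 0

Step 1: d omega = sum_{i<j} (∂f_j/∂x_i - ∂f_i/∂x_j) dx_i ∧ dx_j:
  coeff of dx ∧ dy: x + 3
  coeff of dx ∧ dz: 2*z
  coeff of dy ∧ dz: 0
Step 2: Apply d again to each 2-form coefficient. The only possible 3-form in R^3 is dx ∧ dy ∧ dz, with coefficient
  ∂(coeff of dy∧dz)/∂x - ∂(coeff of dx∧dz)/∂y + ∂(coeff of dx∧dy)/∂z
  = ∂/∂x (0) - ∂/∂y (2*z) + ∂/∂z (x + 3).
Each of these terms simplifies to sums of mixed partials that cancel in pairs. The result is 0 (by equality of mixed partials for smooth functions — Schwarz / Clairaut).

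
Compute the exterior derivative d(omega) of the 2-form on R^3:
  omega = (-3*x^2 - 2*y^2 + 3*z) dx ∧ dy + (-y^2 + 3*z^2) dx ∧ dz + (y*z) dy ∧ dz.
d(omega) = (2*y + 3) dx ∧ dy ∧ dz

For a 2-form omega = sum_{i<j} g_{ij} dx_i ∧ dx_j, the exterior derivative is
  d(omega) = sum_{i<j} d(g_{ij}) ∧ dx_i ∧ dx_j = sum_{i<j, k} (∂g_{ij}/∂x_k) dx_k ∧ dx_i ∧ dx_j.
Expand each term, using dx_k ∧ dx_i ∧ dx_j = sgn(permutation) dx_{(a)} ∧ dx_{(b)} ∧ dx_{(c)} with (a < b < c) sorted:
  d(-3*x^2 - 2*y^2 + 3*z) includes (∂/∂z)(-3*x^2 - 2*y^2 + 3*z) dz = (3) dz, which multiplied by dx ∧ dy gives (3) dx ∧ dy ∧ dz
  d(-y^2 + 3*z^2) includes (∂/∂y)(-y^2 + 3*z^2) dy = (-2*y) dy, which multiplied by dx ∧ dz gives (2*y) dx ∧ dy ∧ dz
Collecting like 3-forms: d(omega) = (2*y + 3) dx ∧ dy ∧ dz.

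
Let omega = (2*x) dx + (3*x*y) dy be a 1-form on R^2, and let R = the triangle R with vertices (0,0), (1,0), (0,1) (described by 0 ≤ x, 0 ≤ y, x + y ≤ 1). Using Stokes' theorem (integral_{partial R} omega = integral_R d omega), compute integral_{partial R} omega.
integral_(partial R) omega = 1/2

Stokes: integral_partial_R omega = integral_R d omega with d omega = (∂Q/∂x - ∂P/∂y) dx ∧ dy.
  ∂Q/∂x = 3*y
  ∂P/∂y = 0
  integrand = ∂Q/∂x - ∂P/∂y = 3*y.
Integrating over R: integral_0^1 integral_0^{1-x} (3*y) dy dx = 1/2.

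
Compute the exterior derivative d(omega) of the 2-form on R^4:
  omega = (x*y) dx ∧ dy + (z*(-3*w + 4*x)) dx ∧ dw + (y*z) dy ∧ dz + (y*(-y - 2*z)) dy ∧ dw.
d(omega) = (3*w - 4*x) dx ∧ dz ∧ dw + (2*y) dy ∧ dz ∧ dw

For a 2-form omega = sum_{i<j} g_{ij} dx_i ∧ dx_j, the exterior derivative is
  d(omega) = sum_{i<j} d(g_{ij}) ∧ dx_i ∧ dx_j = sum_{i<j, k} (∂g_{ij}/∂x_k) dx_k ∧ dx_i ∧ dx_j.
Expand each term, using dx_k ∧ dx_i ∧ dx_j = sgn(permutation) dx_{(a)} ∧ dx_{(b)} ∧ dx_{(c)} with (a < b < c) sorted:
  d(z*(-3*w + 4*x)) includes (∂/∂z)(z*(-3*w + 4*x)) dz = (-3*w + 4*x) dz, which multiplied by dx ∧ dw gives (3*w - 4*x) dx ∧ dz ∧ dw
  d(y*(-y - 2*z)) includes (∂/∂z)(y*(-y - 2*z)) dz = (-2*y) dz, which multiplied by dy ∧ dw gives (2*y) dy ∧ dz ∧ dw
Collecting like 3-forms: d(omega) = (3*w - 4*x) dx ∧ dz ∧ dw + (2*y) dy ∧ dz ∧ dw.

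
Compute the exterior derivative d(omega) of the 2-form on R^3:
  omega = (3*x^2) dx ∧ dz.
d(omega) = 0

For a 2-form omega = sum_{i<j} g_{ij} dx_i ∧ dx_j, the exterior derivative is
  d(omega) = sum_{i<j} d(g_{ij}) ∧ dx_i ∧ dx_j = sum_{i<j, k} (∂g_{ij}/∂x_k) dx_k ∧ dx_i ∧ dx_j.
Expand each term, using dx_k ∧ dx_i ∧ dx_j = sgn(permutation) dx_{(a)} ∧ dx_{(b)} ∧ dx_{(c)} with (a < b < c) sorted:

Collecting like 3-forms: d(omega) = 0.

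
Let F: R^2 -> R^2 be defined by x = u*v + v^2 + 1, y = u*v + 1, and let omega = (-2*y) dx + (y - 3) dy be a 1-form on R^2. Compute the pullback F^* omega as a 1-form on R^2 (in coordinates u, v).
F^* omega = (v*(-u*v - 4)) du + (-u^2*v - 4*u*v^2 - 4*u - 4*v) dv

Using F^*(f dg) = (f ∘ F) d(g ∘ F), substitute each coordinate x_i by F_i(u, v) in f_i, and replace dx_i by d F_i = (∂F_i/∂u) du + (∂F_i/∂v) dv.
  For the x component: f_1(F) = -2*u*v - 2; d F_1 = (v) du + (u + 2*v) dv
  For the y component: f_2(F) = u*v - 2; d F_2 = (v) du + (u) dv
Combining and collecting du, dv coefficients:
  coeff of du: v*(-u*v - 4)
  coeff of dv: -u^2*v - 4*u*v^2 - 4*u - 4*v
F^* omega = (v*(-u*v - 4)) du + (-u^2*v - 4*u*v^2 - 4*u - 4*v) dv.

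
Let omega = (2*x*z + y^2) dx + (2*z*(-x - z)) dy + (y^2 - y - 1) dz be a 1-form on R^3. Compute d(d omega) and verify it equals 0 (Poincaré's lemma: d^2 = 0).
d(d omega) = 0

Step 1: d omega = sum_{i<j} (∂f_j/∂x_i - ∂f_i/∂x_j) dx_i ∧ dx_j:
  coeff of dx ∧ dy: -2*y - 2*z
  coeff of dx ∧ dz: -2*x
  coeff of dy ∧ dz: 2*x + 2*y + 4*z - 1
Step 2: Apply d again to each 2-form coefficient. The only possible 3-form in R^3 is dx ∧ dy ∧ dz, with coefficient
  ∂(coeff of dy∧dz)/∂x - ∂(coeff of dx∧dz)/∂y + ∂(coeff of dx∧dy)/∂z
  = ∂/∂x (2*x + 2*y + 4*z - 1) - ∂/∂y (-2*x) + ∂/∂z (-2*y - 2*z).
Each of these terms simplifies to sums of mixed partials that cancel in pairs. The result is 0 (by equality of mixed partials for smooth functions — Schwarz / Clairaut).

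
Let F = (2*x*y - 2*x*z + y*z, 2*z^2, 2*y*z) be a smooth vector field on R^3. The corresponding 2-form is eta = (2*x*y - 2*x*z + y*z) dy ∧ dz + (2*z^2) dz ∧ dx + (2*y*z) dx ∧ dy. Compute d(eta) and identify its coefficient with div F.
d(eta) = (4*y - 2*z) dx ∧ dy ∧ dz; div F = 4*y - 2*z

For a 2-form in R^3 of the form above, applying d gives a 3-form with coefficient ∂P/∂x + ∂Q/∂y + ∂R/∂z:
  ∂P/∂x = 2*y - 2*z
  ∂Q/∂y = 0
  ∂R/∂z = 2*y
Sum = 4*y - 2*z, which is exactly div F.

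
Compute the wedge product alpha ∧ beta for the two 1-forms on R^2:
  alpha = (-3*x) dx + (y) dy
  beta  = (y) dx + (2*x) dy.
alpha ∧ beta = (-6*x^2 - y^2) dx ∧ dy

Distribute the wedge, using dx_i ∧ dx_j = -dx_j ∧ dx_i and dx_i ∧ dx_i = 0. For each pair (i, j) with i < j, the coefficient of dx_i ∧ dx_j in alpha ∧ beta is (alpha_i * beta_j - alpha_j * beta_i). Collecting: alpha ∧ beta = (-6*x^2 - y^2) dx ∧ dy.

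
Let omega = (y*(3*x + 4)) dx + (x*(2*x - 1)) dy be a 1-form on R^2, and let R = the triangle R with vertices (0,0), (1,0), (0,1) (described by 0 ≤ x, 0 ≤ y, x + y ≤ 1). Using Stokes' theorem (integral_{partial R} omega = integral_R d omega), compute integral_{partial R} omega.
integral_(partial R) omega = -7/3

Stokes: integral_partial_R omega = integral_R d omega with d omega = (∂Q/∂x - ∂P/∂y) dx ∧ dy.
  ∂Q/∂x = 4*x - 1
  ∂P/∂y = 3*x + 4
  integrand = ∂Q/∂x - ∂P/∂y = x - 5.
Integrating over R: integral_0^1 integral_0^{1-x} (x - 5) dy dx = -7/3.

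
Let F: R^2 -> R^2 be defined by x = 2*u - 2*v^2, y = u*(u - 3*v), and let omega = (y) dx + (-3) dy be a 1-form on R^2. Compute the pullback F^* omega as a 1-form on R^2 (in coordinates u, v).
F^* omega = (2*u^2 - 6*u*v - 6*u + 9*v) du + (u*(-4*u*v + 12*v^2 + 9)) dv

Using F^*(f dg) = (f ∘ F) d(g ∘ F), substitute each coordinate x_i by F_i(u, v) in f_i, and replace dx_i by d F_i = (∂F_i/∂u) du + (∂F_i/∂v) dv.
  For the x component: f_1(F) = u*(u - 3*v); d F_1 = (2) du + (-4*v) dv
  For the y component: f_2(F) = -3; d F_2 = (2*u - 3*v) du + (-3*u) dv
Combining and collecting du, dv coefficients:
  coeff of du: 2*u^2 - 6*u*v - 6*u + 9*v
  coeff of dv: u*(-4*u*v + 12*v^2 + 9)
F^* omega = (2*u^2 - 6*u*v - 6*u + 9*v) du + (u*(-4*u*v + 12*v^2 + 9)) dv.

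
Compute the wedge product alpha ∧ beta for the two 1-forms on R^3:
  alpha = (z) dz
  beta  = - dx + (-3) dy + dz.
alpha ∧ beta = (z) dx ∧ dz + (3*z) dy ∧ dz

Distribute the wedge, using dx_i ∧ dx_j = -dx_j ∧ dx_i and dx_i ∧ dx_i = 0. For each pair (i, j) with i < j, the coefficient of dx_i ∧ dx_j in alpha ∧ beta is (alpha_i * beta_j - alpha_j * beta_i). Collecting: alpha ∧ beta = (z) dx ∧ dz + (3*z) dy ∧ dz.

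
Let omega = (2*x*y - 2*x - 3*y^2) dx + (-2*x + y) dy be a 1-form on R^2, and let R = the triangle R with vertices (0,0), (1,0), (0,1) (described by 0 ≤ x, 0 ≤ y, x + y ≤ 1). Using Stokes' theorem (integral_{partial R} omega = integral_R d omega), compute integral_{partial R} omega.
integral_(partial R) omega = -1/3

Stokes: integral_partial_R omega = integral_R d omega with d omega = (∂Q/∂x - ∂P/∂y) dx ∧ dy.
  ∂Q/∂x = -2
  ∂P/∂y = 2*x - 6*y
  integrand = ∂Q/∂x - ∂P/∂y = -2*x + 6*y - 2.
Integrating over R: integral_0^1 integral_0^{1-x} (-2*x + 6*y - 2) dy dx = -1/3.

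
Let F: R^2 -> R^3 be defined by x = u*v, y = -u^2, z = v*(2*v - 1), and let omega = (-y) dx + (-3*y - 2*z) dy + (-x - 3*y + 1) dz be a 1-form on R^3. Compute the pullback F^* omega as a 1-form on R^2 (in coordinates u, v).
F^* omega = (u*(-6*u^2 + u*v + 8*v^2 - 4*v)) du + (u^3 + 12*u^2*v - 3*u^2 - 4*u*v^2 + u*v + 4*v - 1) dv

Using F^*(f dg) = (f ∘ F) d(g ∘ F), substitute each coordinate x_i by F_i(u, v) in f_i, and replace dx_i by d F_i = (∂F_i/∂u) du + (∂F_i/∂v) dv.
  For the x component: f_1(F) = u^2; d F_1 = (v) du + (u) dv
  For the y component: f_2(F) = 3*u^2 - 4*v^2 + 2*v; d F_2 = (-2*u) du + (0) dv
  For the z component: f_3(F) = 3*u^2 - u*v + 1; d F_3 = (0) du + (4*v - 1) dv
Combining and collecting du, dv coefficients:
  coeff of du: u*(-6*u^2 + u*v + 8*v^2 - 4*v)
  coeff of dv: u^3 + 12*u^2*v - 3*u^2 - 4*u*v^2 + u*v + 4*v - 1
F^* omega = (u*(-6*u^2 + u*v + 8*v^2 - 4*v)) du + (u^3 + 12*u^2*v - 3*u^2 - 4*u*v^2 + u*v + 4*v - 1) dv.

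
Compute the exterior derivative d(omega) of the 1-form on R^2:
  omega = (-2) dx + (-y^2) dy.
d(omega) = 0

For a 1-form omega = sum_i f_i dx_i, the exterior derivative is
  d(omega) = sum_{i < j} (∂f_j/∂x_i - ∂f_i/∂x_j) dx_i ∧ dx_j.

Assembling: d(omega) = 0.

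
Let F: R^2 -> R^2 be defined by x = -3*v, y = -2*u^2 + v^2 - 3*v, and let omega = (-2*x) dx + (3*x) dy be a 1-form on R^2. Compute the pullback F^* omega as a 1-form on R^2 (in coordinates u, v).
F^* omega = (36*u*v) du + (9*v*(1 - 2*v)) dv

Using F^*(f dg) = (f ∘ F) d(g ∘ F), substitute each coordinate x_i by F_i(u, v) in f_i, and replace dx_i by d F_i = (∂F_i/∂u) du + (∂F_i/∂v) dv.
  For the x component: f_1(F) = 6*v; d F_1 = (0) du + (-3) dv
  For the y component: f_2(F) = -9*v; d F_2 = (-4*u) du + (2*v - 3) dv
Combining and collecting du, dv coefficients:
  coeff of du: 36*u*v
  coeff of dv: 9*v*(1 - 2*v)
F^* omega = (36*u*v) du + (9*v*(1 - 2*v)) dv.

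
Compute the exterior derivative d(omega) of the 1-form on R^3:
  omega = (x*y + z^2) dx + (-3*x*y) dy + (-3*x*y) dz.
d(omega) = (-x - 3*y) dx ∧ dy + (-3*y - 2*z) dx ∧ dz + (-3*x) dy ∧ dz

For a 1-form omega = sum_i f_i dx_i, the exterior derivative is
  d(omega) = sum_{i < j} (∂f_j/∂x_i - ∂f_i/∂x_j) dx_i ∧ dx_j.
  coefficient of dx ∧ dy: ∂f_2/∂x - ∂f_1/∂y = ∂(-3*x*y)/∂x - ∂(x*y + z^2)/∂y = -x - 3*y
  coefficient of dx ∧ dz: ∂f_3/∂x - ∂f_1/∂z = ∂(-3*x*y)/∂x - ∂(x*y + z^2)/∂z = -3*y - 2*z
  coefficient of dy ∧ dz: ∂f_3/∂y - ∂f_2/∂z = ∂(-3*x*y)/∂y - ∂(-3*x*y)/∂z = -3*x
Assembling: d(omega) = (-x - 3*y) dx ∧ dy + (-3*y - 2*z) dx ∧ dz + (-3*x) dy ∧ dz.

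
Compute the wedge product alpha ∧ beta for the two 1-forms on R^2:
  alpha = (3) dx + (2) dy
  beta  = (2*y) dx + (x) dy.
alpha ∧ beta = (3*x - 4*y) dx ∧ dy

Distribute the wedge, using dx_i ∧ dx_j = -dx_j ∧ dx_i and dx_i ∧ dx_i = 0. For each pair (i, j) with i < j, the coefficient of dx_i ∧ dx_j in alpha ∧ beta is (alpha_i * beta_j - alpha_j * beta_i). Collecting: alpha ∧ beta = (3*x - 4*y) dx ∧ dy.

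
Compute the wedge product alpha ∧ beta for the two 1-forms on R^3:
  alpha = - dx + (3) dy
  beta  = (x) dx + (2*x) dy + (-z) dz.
alpha ∧ beta = (-5*x) dx ∧ dy + (z) dx ∧ dz + (-3*z) dy ∧ dz

Distribute the wedge, using dx_i ∧ dx_j = -dx_j ∧ dx_i and dx_i ∧ dx_i = 0. For each pair (i, j) with i < j, the coefficient of dx_i ∧ dx_j in alpha ∧ beta is (alpha_i * beta_j - alpha_j * beta_i). Collecting: alpha ∧ beta = (-5*x) dx ∧ dy + (z) dx ∧ dz + (-3*z) dy ∧ dz.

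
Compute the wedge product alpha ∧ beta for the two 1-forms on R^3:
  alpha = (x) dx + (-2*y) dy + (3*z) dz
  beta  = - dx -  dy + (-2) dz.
alpha ∧ beta = (-x - 2*y) dx ∧ dy + (-2*x + 3*z) dx ∧ dz + (4*y + 3*z) dy ∧ dz

Distribute the wedge, using dx_i ∧ dx_j = -dx_j ∧ dx_i and dx_i ∧ dx_i = 0. For each pair (i, j) with i < j, the coefficient of dx_i ∧ dx_j in alpha ∧ beta is (alpha_i * beta_j - alpha_j * beta_i). Collecting: alpha ∧ beta = (-x - 2*y) dx ∧ dy + (-2*x + 3*z) dx ∧ dz + (4*y + 3*z) dy ∧ dz.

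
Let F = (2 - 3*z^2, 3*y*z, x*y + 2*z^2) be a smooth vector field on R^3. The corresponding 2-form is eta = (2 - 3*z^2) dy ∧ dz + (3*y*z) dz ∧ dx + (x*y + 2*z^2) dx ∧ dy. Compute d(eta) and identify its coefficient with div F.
d(eta) = (7*z) dx ∧ dy ∧ dz; div F = 7*z

For a 2-form in R^3 of the form above, applying d gives a 3-form with coefficient ∂P/∂x + ∂Q/∂y + ∂R/∂z:
  ∂P/∂x = 0
  ∂Q/∂y = 3*z
  ∂R/∂z = 4*z
Sum = 7*z, which is exactly div F.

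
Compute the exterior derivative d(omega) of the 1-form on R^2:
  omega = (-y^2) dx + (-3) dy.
d(omega) = (2*y) dx ∧ dy

For a 1-form omega = sum_i f_i dx_i, the exterior derivative is
  d(omega) = sum_{i < j} (∂f_j/∂x_i - ∂f_i/∂x_j) dx_i ∧ dx_j.
  coefficient of dx ∧ dy: ∂f_2/∂x - ∂f_1/∂y = ∂(-3)/∂x - ∂(-y^2)/∂y = 2*y
Assembling: d(omega) = (2*y) dx ∧ dy.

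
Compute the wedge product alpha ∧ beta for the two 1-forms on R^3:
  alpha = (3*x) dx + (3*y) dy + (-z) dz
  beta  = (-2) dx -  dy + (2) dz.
alpha ∧ beta = (-3*x + 6*y) dx ∧ dy + (6*x - 2*z) dx ∧ dz + (6*y - z) dy ∧ dz

Distribute the wedge, using dx_i ∧ dx_j = -dx_j ∧ dx_i and dx_i ∧ dx_i = 0. For each pair (i, j) with i < j, the coefficient of dx_i ∧ dx_j in alpha ∧ beta is (alpha_i * beta_j - alpha_j * beta_i). Collecting: alpha ∧ beta = (-3*x + 6*y) dx ∧ dy + (6*x - 2*z) dx ∧ dz + (6*y - z) dy ∧ dz.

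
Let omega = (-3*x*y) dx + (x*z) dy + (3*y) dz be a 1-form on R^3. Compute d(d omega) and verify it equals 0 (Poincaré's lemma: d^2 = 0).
d(d omega) = 0

Step 1: d omega = sum_{i<j} (∂f_j/∂x_i - ∂f_i/∂x_j) dx_i ∧ dx_j:
  coeff of dx ∧ dy: 3*x + z
  coeff of dx ∧ dz: 0
  coeff of dy ∧ dz: 3 - x
Step 2: Apply d again to each 2-form coefficient. The only possible 3-form in R^3 is dx ∧ dy ∧ dz, with coefficient
  ∂(coeff of dy∧dz)/∂x - ∂(coeff of dx∧dz)/∂y + ∂(coeff of dx∧dy)/∂z
  = ∂/∂x (3 - x) - ∂/∂y (0) + ∂/∂z (3*x + z).
Each of these terms simplifies to sums of mixed partials that cancel in pairs. The result is 0 (by equality of mixed partials for smooth functions — Schwarz / Clairaut).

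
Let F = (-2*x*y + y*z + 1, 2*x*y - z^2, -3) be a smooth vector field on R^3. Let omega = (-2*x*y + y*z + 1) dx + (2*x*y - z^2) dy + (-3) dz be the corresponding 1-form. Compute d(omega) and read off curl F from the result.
d(omega) = (2*z) dy ∧ dz + (y) dz ∧ dx + (2*x + 2*y - z) dx ∧ dy; curl F = (2*z, y, 2*x + 2*y - z)

d omega = sum_{i<j} (∂f_j/∂x_i - ∂f_i/∂x_j) dx_i ∧ dx_j. Under the identification (dy ∧ dz, dz ∧ dx, dx ∧ dy) ↔ (e_x, e_y, e_z), the coefficients are exactly the components of curl F. Compute:
  ∂R/∂y - ∂Q/∂z = (0) - (-2*z) = 2*z
  ∂P/∂z - ∂R/∂x = (y) - (0) = y
  ∂Q/∂x - ∂P/∂y = (2*y) - (-2*x + z) = 2*x + 2*y - z.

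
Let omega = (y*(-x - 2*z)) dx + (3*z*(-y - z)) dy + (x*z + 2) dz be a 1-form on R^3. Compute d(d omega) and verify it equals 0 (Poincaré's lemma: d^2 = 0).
d(d omega) = 0

Step 1: d omega = sum_{i<j} (∂f_j/∂x_i - ∂f_i/∂x_j) dx_i ∧ dx_j:
  coeff of dx ∧ dy: x + 2*z
  coeff of dx ∧ dz: 2*y + z
  coeff of dy ∧ dz: 3*y + 6*z
Step 2: Apply d again to each 2-form coefficient. The only possible 3-form in R^3 is dx ∧ dy ∧ dz, with coefficient
  ∂(coeff of dy∧dz)/∂x - ∂(coeff of dx∧dz)/∂y + ∂(coeff of dx∧dy)/∂z
  = ∂/∂x (3*y + 6*z) - ∂/∂y (2*y + z) + ∂/∂z (x + 2*z).
Each of these terms simplifies to sums of mixed partials that cancel in pairs. The result is 0 (by equality of mixed partials for smooth functions — Schwarz / Clairaut).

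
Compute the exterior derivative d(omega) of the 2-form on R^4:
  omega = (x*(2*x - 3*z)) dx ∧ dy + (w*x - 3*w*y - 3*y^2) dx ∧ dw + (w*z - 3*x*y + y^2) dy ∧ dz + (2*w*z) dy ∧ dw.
d(omega) = (-3*x - 3*y) dx ∧ dy ∧ dz + (3*w + 6*y) dx ∧ dy ∧ dw + (-2*w + z) dy ∧ dz ∧ dw

For a 2-form omega = sum_{i<j} g_{ij} dx_i ∧ dx_j, the exterior derivative is
  d(omega) = sum_{i<j} d(g_{ij}) ∧ dx_i ∧ dx_j = sum_{i<j, k} (∂g_{ij}/∂x_k) dx_k ∧ dx_i ∧ dx_j.
Expand each term, using dx_k ∧ dx_i ∧ dx_j = sgn(permutation) dx_{(a)} ∧ dx_{(b)} ∧ dx_{(c)} with (a < b < c) sorted:
  d(x*(2*x - 3*z)) includes (∂/∂z)(x*(2*x - 3*z)) dz = (-3*x) dz, which multiplied by dx ∧ dy gives (-3*x) dx ∧ dy ∧ dz
  d(w*x - 3*w*y - 3*y^2) includes (∂/∂y)(w*x - 3*w*y - 3*y^2) dy = (-3*w - 6*y) dy, which multiplied by dx ∧ dw gives (3*w + 6*y) dx ∧ dy ∧ dw
  d(w*z - 3*x*y + y^2) includes (∂/∂x)(w*z - 3*x*y + y^2) dx = (-3*y) dx, which multiplied by dy ∧ dz gives (-3*y) dx ∧ dy ∧ dz
  d(w*z - 3*x*y + y^2) includes (∂/∂w)(w*z - 3*x*y + y^2) dw = (z) dw, which multiplied by dy ∧ dz gives (z) dy ∧ dz ∧ dw
  d(2*w*z) includes (∂/∂z)(2*w*z) dz = (2*w) dz, which multiplied by dy ∧ dw gives (-2*w) dy ∧ dz ∧ dw
Collecting like 3-forms: d(omega) = (-3*x - 3*y) dx ∧ dy ∧ dz + (3*w + 6*y) dx ∧ dy ∧ dw + (-2*w + z) dy ∧ dz ∧ dw.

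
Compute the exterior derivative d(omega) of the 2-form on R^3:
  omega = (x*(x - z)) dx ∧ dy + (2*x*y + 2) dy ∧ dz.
d(omega) = (-x + 2*y) dx ∧ dy ∧ dz

For a 2-form omega = sum_{i<j} g_{ij} dx_i ∧ dx_j, the exterior derivative is
  d(omega) = sum_{i<j} d(g_{ij}) ∧ dx_i ∧ dx_j = sum_{i<j, k} (∂g_{ij}/∂x_k) dx_k ∧ dx_i ∧ dx_j.
Expand each term, using dx_k ∧ dx_i ∧ dx_j = sgn(permutation) dx_{(a)} ∧ dx_{(b)} ∧ dx_{(c)} with (a < b < c) sorted:
  d(x*(x - z)) includes (∂/∂z)(x*(x - z)) dz = (-x) dz, which multiplied by dx ∧ dy gives (-x) dx ∧ dy ∧ dz
  d(2*x*y + 2) includes (∂/∂x)(2*x*y + 2) dx = (2*y) dx, which multiplied by dy ∧ dz gives (2*y) dx ∧ dy ∧ dz
Collecting like 3-forms: d(omega) = (-x + 2*y) dx ∧ dy ∧ dz.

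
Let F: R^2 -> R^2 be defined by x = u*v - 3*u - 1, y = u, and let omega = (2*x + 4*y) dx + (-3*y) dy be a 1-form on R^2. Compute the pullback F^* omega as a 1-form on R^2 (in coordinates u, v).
F^* omega = (2*u*v^2 - 8*u*v + 3*u - 2*v + 6) du + (2*u*(u*v - u - 1)) dv

Using F^*(f dg) = (f ∘ F) d(g ∘ F), substitute each coordinate x_i by F_i(u, v) in f_i, and replace dx_i by d F_i = (∂F_i/∂u) du + (∂F_i/∂v) dv.
  For the x component: f_1(F) = 2*u*v - 2*u - 2; d F_1 = (v - 3) du + (u) dv
  For the y component: f_2(F) = -3*u; d F_2 = (1) du + (0) dv
Combining and collecting du, dv coefficients:
  coeff of du: 2*u*v^2 - 8*u*v + 3*u - 2*v + 6
  coeff of dv: 2*u*(u*v - u - 1)
F^* omega = (2*u*v^2 - 8*u*v + 3*u - 2*v + 6) du + (2*u*(u*v - u - 1)) dv.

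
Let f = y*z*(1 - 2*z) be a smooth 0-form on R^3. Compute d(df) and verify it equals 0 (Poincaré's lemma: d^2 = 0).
d(df) = 0

Step 1: df = sum_i (∂f/∂x_i) dx_i = (0) dx + (z*(1 - 2*z)) dy + (y*(1 - 4*z)) dz.
Step 2: Apply d again. Using the 1-form formula, the coefficient of dx ∧ dy in d(df) is ∂^2 f/∂x ∂y - ∂^2 f/∂y ∂x = (0) - (0) = 0 (equality of mixed partials for smooth f).
Similarly for dx ∧ dz and dy ∧ dz — all coefficients vanish. So d(df) = 0.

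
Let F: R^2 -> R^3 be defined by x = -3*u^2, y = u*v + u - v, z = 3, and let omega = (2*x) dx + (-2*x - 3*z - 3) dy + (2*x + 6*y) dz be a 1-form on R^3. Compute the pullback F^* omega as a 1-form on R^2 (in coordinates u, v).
F^* omega = (36*u^3 + 6*u^2*v + 6*u^2 - 12*v - 12) du + (6*u^3 - 6*u^2 - 12*u + 12) dv

Using F^*(f dg) = (f ∘ F) d(g ∘ F), substitute each coordinate x_i by F_i(u, v) in f_i, and replace dx_i by d F_i = (∂F_i/∂u) du + (∂F_i/∂v) dv.
  For the x component: f_1(F) = -6*u^2; d F_1 = (-6*u) du + (0) dv
  For the y component: f_2(F) = 6*u^2 - 12; d F_2 = (v + 1) du + (u - 1) dv
  For the z component: f_3(F) = -6*u^2 + 6*u*v + 6*u - 6*v; d F_3 = (0) du + (0) dv
Combining and collecting du, dv coefficients:
  coeff of du: 36*u^3 + 6*u^2*v + 6*u^2 - 12*v - 12
  coeff of dv: 6*u^3 - 6*u^2 - 12*u + 12
F^* omega = (36*u^3 + 6*u^2*v + 6*u^2 - 12*v - 12) du + (6*u^3 - 6*u^2 - 12*u + 12) dv.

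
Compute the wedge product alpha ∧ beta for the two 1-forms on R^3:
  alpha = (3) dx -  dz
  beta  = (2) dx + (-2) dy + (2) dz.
alpha ∧ beta = (-6) dx ∧ dy + (8) dx ∧ dz + (-2) dy ∧ dz

Distribute the wedge, using dx_i ∧ dx_j = -dx_j ∧ dx_i and dx_i ∧ dx_i = 0. For each pair (i, j) with i < j, the coefficient of dx_i ∧ dx_j in alpha ∧ beta is (alpha_i * beta_j - alpha_j * beta_i). Collecting: alpha ∧ beta = (-6) dx ∧ dy + (8) dx ∧ dz + (-2) dy ∧ dz.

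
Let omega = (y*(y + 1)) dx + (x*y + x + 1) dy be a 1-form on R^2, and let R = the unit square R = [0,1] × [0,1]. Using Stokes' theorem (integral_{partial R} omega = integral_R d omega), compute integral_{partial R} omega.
integral_(partial R) omega = -1/2

Stokes: integral_partial_R omega = integral_R d omega with d omega = (∂Q/∂x - ∂P/∂y) dx ∧ dy.
  ∂Q/∂x = y + 1
  ∂P/∂y = 2*y + 1
  integrand = ∂Q/∂x - ∂P/∂y = -y.
Integrating over R: integral_0^1 integral_0^1 (-y) dx dy = -1/2.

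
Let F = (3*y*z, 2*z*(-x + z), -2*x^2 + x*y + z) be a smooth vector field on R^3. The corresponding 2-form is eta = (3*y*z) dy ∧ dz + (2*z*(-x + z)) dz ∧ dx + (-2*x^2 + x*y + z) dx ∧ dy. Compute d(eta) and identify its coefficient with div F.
d(eta) = (1) dx ∧ dy ∧ dz; div F = 1

For a 2-form in R^3 of the form above, applying d gives a 3-form with coefficient ∂P/∂x + ∂Q/∂y + ∂R/∂z:
  ∂P/∂x = 0
  ∂Q/∂y = 0
  ∂R/∂z = 1
Sum = 1, which is exactly div F.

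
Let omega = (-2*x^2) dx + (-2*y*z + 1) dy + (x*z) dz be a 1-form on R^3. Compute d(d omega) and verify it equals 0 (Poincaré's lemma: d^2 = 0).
d(d omega) = 0

Step 1: d omega = sum_{i<j} (∂f_j/∂x_i - ∂f_i/∂x_j) dx_i ∧ dx_j:
  coeff of dx ∧ dy: 0
  coeff of dx ∧ dz: z
  coeff of dy ∧ dz: 2*y
Step 2: Apply d again to each 2-form coefficient. The only possible 3-form in R^3 is dx ∧ dy ∧ dz, with coefficient
  ∂(coeff of dy∧dz)/∂x - ∂(coeff of dx∧dz)/∂y + ∂(coeff of dx∧dy)/∂z
  = ∂/∂x (2*y) - ∂/∂y (z) + ∂/∂z (0).
Each of these terms simplifies to sums of mixed partials that cancel in pairs. The result is 0 (by equality of mixed partials for smooth functions — Schwarz / Clairaut).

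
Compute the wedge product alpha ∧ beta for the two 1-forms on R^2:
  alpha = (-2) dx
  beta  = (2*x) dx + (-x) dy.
alpha ∧ beta = (2*x) dx ∧ dy

Distribute the wedge, using dx_i ∧ dx_j = -dx_j ∧ dx_i and dx_i ∧ dx_i = 0. For each pair (i, j) with i < j, the coefficient of dx_i ∧ dx_j in alpha ∧ beta is (alpha_i * beta_j - alpha_j * beta_i). Collecting: alpha ∧ beta = (2*x) dx ∧ dy.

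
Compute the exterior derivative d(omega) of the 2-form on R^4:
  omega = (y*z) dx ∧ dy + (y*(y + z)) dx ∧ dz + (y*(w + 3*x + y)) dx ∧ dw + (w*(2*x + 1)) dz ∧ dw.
d(omega) = (-y - z) dx ∧ dy ∧ dz + (-w - 3*x - 2*y) dx ∧ dy ∧ dw + (2*w) dx ∧ dz ∧ dw

For a 2-form omega = sum_{i<j} g_{ij} dx_i ∧ dx_j, the exterior derivative is
  d(omega) = sum_{i<j} d(g_{ij}) ∧ dx_i ∧ dx_j = sum_{i<j, k} (∂g_{ij}/∂x_k) dx_k ∧ dx_i ∧ dx_j.
Expand each term, using dx_k ∧ dx_i ∧ dx_j = sgn(permutation) dx_{(a)} ∧ dx_{(b)} ∧ dx_{(c)} with (a < b < c) sorted:
  d(y*z) includes (∂/∂z)(y*z) dz = (y) dz, which multiplied by dx ∧ dy gives (y) dx ∧ dy ∧ dz
  d(y*(y + z)) includes (∂/∂y)(y*(y + z)) dy = (2*y + z) dy, which multiplied by dx ∧ dz gives (-2*y - z) dx ∧ dy ∧ dz
  d(y*(w + 3*x + y)) includes (∂/∂y)(y*(w + 3*x + y)) dy = (w + 3*x + 2*y) dy, which multiplied by dx ∧ dw gives (-w - 3*x - 2*y) dx ∧ dy ∧ dw
  d(w*(2*x + 1)) includes (∂/∂x)(w*(2*x + 1)) dx = (2*w) dx, which multiplied by dz ∧ dw gives (2*w) dx ∧ dz ∧ dw
Collecting like 3-forms: d(omega) = (-y - z) dx ∧ dy ∧ dz + (-w - 3*x - 2*y) dx ∧ dy ∧ dw + (2*w) dx ∧ dz ∧ dw.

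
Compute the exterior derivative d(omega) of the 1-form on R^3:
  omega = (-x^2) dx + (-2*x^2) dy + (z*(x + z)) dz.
d(omega) = (-4*x) dx ∧ dy + (z) dx ∧ dz

For a 1-form omega = sum_i f_i dx_i, the exterior derivative is
  d(omega) = sum_{i < j} (∂f_j/∂x_i - ∂f_i/∂x_j) dx_i ∧ dx_j.
  coefficient of dx ∧ dy: ∂f_2/∂x - ∂f_1/∂y = ∂(-2*x^2)/∂x - ∂(-x^2)/∂y = -4*x
  coefficient of dx ∧ dz: ∂f_3/∂x - ∂f_1/∂z = ∂(z*(x + z))/∂x - ∂(-x^2)/∂z = z
Assembling: d(omega) = (-4*x) dx ∧ dy + (z) dx ∧ dz.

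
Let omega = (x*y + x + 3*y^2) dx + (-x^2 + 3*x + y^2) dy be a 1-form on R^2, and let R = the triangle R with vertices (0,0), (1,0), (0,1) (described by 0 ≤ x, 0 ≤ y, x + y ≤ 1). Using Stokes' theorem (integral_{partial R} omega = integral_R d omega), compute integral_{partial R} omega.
integral_(partial R) omega = 0

Stokes: integral_partial_R omega = integral_R d omega with d omega = (∂Q/∂x - ∂P/∂y) dx ∧ dy.
  ∂Q/∂x = 3 - 2*x
  ∂P/∂y = x + 6*y
  integrand = ∂Q/∂x - ∂P/∂y = -3*x - 6*y + 3.
Integrating over R: integral_0^1 integral_0^{1-x} (-3*x - 6*y + 3) dy dx = 0.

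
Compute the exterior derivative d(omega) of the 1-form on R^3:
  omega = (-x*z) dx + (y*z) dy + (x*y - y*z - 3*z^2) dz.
d(omega) = (x + y) dx ∧ dz + (x - y - z) dy ∧ dz

For a 1-form omega = sum_i f_i dx_i, the exterior derivative is
  d(omega) = sum_{i < j} (∂f_j/∂x_i - ∂f_i/∂x_j) dx_i ∧ dx_j.
  coefficient of dx ∧ dz: ∂f_3/∂x - ∂f_1/∂z = ∂(x*y - y*z - 3*z^2)/∂x - ∂(-x*z)/∂z = x + y
  coefficient of dy ∧ dz: ∂f_3/∂y - ∂f_2/∂z = ∂(x*y - y*z - 3*z^2)/∂y - ∂(y*z)/∂z = x - y - z
Assembling: d(omega) = (x + y) dx ∧ dz + (x - y - z) dy ∧ dz.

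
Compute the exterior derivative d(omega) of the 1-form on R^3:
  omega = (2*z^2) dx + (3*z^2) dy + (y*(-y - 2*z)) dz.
d(omega) = (-4*z) dx ∧ dz + (-2*y - 8*z) dy ∧ dz

For a 1-form omega = sum_i f_i dx_i, the exterior derivative is
  d(omega) = sum_{i < j} (∂f_j/∂x_i - ∂f_i/∂x_j) dx_i ∧ dx_j.
  coefficient of dx ∧ dz: ∂f_3/∂x - ∂f_1/∂z = ∂(y*(-y - 2*z))/∂x - ∂(2*z^2)/∂z = -4*z
  coefficient of dy ∧ dz: ∂f_3/∂y - ∂f_2/∂z = ∂(y*(-y - 2*z))/∂y - ∂(3*z^2)/∂z = -2*y - 8*z
Assembling: d(omega) = (-4*z) dx ∧ dz + (-2*y - 8*z) dy ∧ dz.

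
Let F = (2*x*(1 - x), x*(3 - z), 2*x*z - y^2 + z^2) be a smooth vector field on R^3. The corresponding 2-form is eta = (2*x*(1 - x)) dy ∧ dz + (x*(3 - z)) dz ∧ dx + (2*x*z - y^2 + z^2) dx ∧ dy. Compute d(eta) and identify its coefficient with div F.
d(eta) = (-2*x + 2*z + 2) dx ∧ dy ∧ dz; div F = -2*x + 2*z + 2

For a 2-form in R^3 of the form above, applying d gives a 3-form with coefficient ∂P/∂x + ∂Q/∂y + ∂R/∂z:
  ∂P/∂x = 2 - 4*x
  ∂Q/∂y = 0
  ∂R/∂z = 2*x + 2*z
Sum = -2*x + 2*z + 2, which is exactly div F.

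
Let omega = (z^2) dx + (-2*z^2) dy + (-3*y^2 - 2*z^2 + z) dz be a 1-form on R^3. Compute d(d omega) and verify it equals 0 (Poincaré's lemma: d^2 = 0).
d(d omega) = 0

Step 1: d omega = sum_{i<j} (∂f_j/∂x_i - ∂f_i/∂x_j) dx_i ∧ dx_j:
  coeff of dx ∧ dy: 0
  coeff of dx ∧ dz: -2*z
  coeff of dy ∧ dz: -6*y + 4*z
Step 2: Apply d again to each 2-form coefficient. The only possible 3-form in R^3 is dx ∧ dy ∧ dz, with coefficient
  ∂(coeff of dy∧dz)/∂x - ∂(coeff of dx∧dz)/∂y + ∂(coeff of dx∧dy)/∂z
  = ∂/∂x (-6*y + 4*z) - ∂/∂y (-2*z) + ∂/∂z (0).
Each of these terms simplifies to sums of mixed partials that cancel in pairs. The result is 0 (by equality of mixed partials for smooth functions — Schwarz / Clairaut).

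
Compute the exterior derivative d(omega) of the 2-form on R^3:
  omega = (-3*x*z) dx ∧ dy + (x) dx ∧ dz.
d(omega) = (-3*x) dx ∧ dy ∧ dz

For a 2-form omega = sum_{i<j} g_{ij} dx_i ∧ dx_j, the exterior derivative is
  d(omega) = sum_{i<j} d(g_{ij}) ∧ dx_i ∧ dx_j = sum_{i<j, k} (∂g_{ij}/∂x_k) dx_k ∧ dx_i ∧ dx_j.
Expand each term, using dx_k ∧ dx_i ∧ dx_j = sgn(permutation) dx_{(a)} ∧ dx_{(b)} ∧ dx_{(c)} with (a < b < c) sorted:
  d(-3*x*z) includes (∂/∂z)(-3*x*z) dz = (-3*x) dz, which multiplied by dx ∧ dy gives (-3*x) dx ∧ dy ∧ dz
Collecting like 3-forms: d(omega) = (-3*x) dx ∧ dy ∧ dz.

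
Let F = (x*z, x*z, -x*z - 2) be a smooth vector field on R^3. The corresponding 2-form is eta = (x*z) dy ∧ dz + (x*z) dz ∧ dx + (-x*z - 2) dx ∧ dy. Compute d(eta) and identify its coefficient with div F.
d(eta) = (-x + z) dx ∧ dy ∧ dz; div F = -x + z

For a 2-form in R^3 of the form above, applying d gives a 3-form with coefficient ∂P/∂x + ∂Q/∂y + ∂R/∂z:
  ∂P/∂x = z
  ∂Q/∂y = 0
  ∂R/∂z = -x
Sum = -x + z, which is exactly div F.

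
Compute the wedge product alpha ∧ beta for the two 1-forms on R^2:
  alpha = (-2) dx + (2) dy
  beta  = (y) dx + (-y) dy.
alpha ∧ beta = 0

Distribute the wedge, using dx_i ∧ dx_j = -dx_j ∧ dx_i and dx_i ∧ dx_i = 0. For each pair (i, j) with i < j, the coefficient of dx_i ∧ dx_j in alpha ∧ beta is (alpha_i * beta_j - alpha_j * beta_i). Collecting: alpha ∧ beta = 0.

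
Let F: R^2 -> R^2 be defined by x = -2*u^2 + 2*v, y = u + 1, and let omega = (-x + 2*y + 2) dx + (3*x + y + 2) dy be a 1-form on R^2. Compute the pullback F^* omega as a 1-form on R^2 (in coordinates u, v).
F^* omega = (-8*u^3 - 14*u^2 + 8*u*v - 15*u + 6*v + 3) du + (4*u^2 + 4*u - 4*v + 8) dv

Using F^*(f dg) = (f ∘ F) d(g ∘ F), substitute each coordinate x_i by F_i(u, v) in f_i, and replace dx_i by d F_i = (∂F_i/∂u) du + (∂F_i/∂v) dv.
  For the x component: f_1(F) = 2*u^2 + 2*u - 2*v + 4; d F_1 = (-4*u) du + (2) dv
  For the y component: f_2(F) = -6*u^2 + u + 6*v + 3; d F_2 = (1) du + (0) dv
Combining and collecting du, dv coefficients:
  coeff of du: -8*u^3 - 14*u^2 + 8*u*v - 15*u + 6*v + 3
  coeff of dv: 4*u^2 + 4*u - 4*v + 8
F^* omega = (-8*u^3 - 14*u^2 + 8*u*v - 15*u + 6*v + 3) du + (4*u^2 + 4*u - 4*v + 8) dv.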